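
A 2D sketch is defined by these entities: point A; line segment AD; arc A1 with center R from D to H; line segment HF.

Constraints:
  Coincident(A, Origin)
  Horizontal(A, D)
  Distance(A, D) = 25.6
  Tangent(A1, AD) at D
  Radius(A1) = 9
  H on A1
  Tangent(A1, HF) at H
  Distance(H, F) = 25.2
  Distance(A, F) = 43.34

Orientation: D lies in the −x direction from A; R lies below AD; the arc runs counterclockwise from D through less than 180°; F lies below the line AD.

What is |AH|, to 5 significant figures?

36.129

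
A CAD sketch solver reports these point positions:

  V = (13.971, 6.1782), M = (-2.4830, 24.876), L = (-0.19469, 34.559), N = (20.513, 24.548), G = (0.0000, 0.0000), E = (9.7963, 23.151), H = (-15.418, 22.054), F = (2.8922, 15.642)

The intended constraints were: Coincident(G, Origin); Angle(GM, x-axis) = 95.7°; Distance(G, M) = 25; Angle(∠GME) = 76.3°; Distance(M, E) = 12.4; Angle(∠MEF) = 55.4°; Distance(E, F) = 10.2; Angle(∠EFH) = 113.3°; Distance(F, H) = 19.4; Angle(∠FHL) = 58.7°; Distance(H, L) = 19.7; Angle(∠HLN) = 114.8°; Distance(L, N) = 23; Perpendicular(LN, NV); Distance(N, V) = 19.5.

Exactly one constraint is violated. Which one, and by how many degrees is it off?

Perpendicular(LN, NV) — off by 6.20°.

G = (0.00, 0.00) ✓; GM at 95.70° ✓; |GM| = 25.00 ✓; ∠GME = 76.30° ✓; |ME| = 12.40 ✓; ∠MEF = 55.40° ✓; |EF| = 10.20 ✓; ∠EFH = 113.3° ✓; |FH| = 19.40 ✓; ∠FHL = 58.70° ✓; |HL| = 19.70 ✓; ∠HLN = 114.8° ✓; |LN| = 23.00 ✓; ∠(LN, NV) = 83.80° ✗; |NV| = 19.50 ✓.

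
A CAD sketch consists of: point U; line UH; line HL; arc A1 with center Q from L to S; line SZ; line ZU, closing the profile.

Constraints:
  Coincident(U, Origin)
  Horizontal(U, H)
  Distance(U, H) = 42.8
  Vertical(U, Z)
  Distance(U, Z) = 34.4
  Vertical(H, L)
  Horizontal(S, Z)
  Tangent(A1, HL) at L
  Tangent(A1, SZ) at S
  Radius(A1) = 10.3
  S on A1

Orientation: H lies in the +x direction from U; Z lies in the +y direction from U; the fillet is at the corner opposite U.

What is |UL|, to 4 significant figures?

49.12

The virtual corner opposite U is at (42.80, 34.40). A1 meets HL tangentially, so QL is at right angles to HL and A1 meets SZ tangentially, so QS is at right angles to SZ, with radius 10.3, so the center Q sits 10.3 in from both sides at Q = (32.50, 24.10). That places the tangent points at L = (42.80, 24.10) on HL and S = (32.50, 34.40) on SZ. Then |UL| = |L − U| = 49.12.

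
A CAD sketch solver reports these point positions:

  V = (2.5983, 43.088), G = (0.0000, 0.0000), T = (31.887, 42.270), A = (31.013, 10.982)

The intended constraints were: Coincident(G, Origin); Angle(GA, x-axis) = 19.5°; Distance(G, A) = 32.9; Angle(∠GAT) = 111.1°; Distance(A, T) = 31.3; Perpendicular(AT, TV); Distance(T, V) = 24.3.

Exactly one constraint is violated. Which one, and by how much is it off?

Distance(T, V) = 24.3 — off by 5.00.

G = (0.00, 0.00) ✓; GA at 19.50° ✓; |GA| = 32.90 ✓; ∠GAT = 111.1° ✓; |AT| = 31.30 ✓; ∠(AT, TV) = 90.00° ✓; |TV| = 29.30 ✗.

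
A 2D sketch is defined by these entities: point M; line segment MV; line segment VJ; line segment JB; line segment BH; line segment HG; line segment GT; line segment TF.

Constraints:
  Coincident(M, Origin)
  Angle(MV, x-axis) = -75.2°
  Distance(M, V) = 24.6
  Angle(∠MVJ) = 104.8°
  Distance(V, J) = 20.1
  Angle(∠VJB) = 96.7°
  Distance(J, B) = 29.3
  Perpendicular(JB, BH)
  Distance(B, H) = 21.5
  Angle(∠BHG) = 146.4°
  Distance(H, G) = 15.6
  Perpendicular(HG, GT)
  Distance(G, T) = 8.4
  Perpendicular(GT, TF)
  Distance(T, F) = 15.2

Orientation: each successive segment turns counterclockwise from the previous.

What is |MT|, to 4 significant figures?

6.927

M is at the origin; MV runs at -75.2° with length 24.6, so V = (6.284, -23.78). ∠MVJ = 104.8° gives VJ at 0.000° from the x-axis; with |VJ| = 20.1, J = (26.38, -23.78). ∠VJB = 96.7° gives JB at 83.30° from the x-axis; with |JB| = 29.3, B = (29.80, 5.316). JB is perpendicular to BH, so BH runs at 173.3°; with |BH| = 21.5, H = (8.449, 7.824). ∠BHG = 146.4° gives HG at -153.1° from the x-axis; with |HG| = 15.6, G = (-5.463, 0.7665). HG is perpendicular to GT, so GT runs at -63.10°; with |GT| = 8.4, T = (-1.662, -6.725). Then |MT| = |T − M| = 6.927.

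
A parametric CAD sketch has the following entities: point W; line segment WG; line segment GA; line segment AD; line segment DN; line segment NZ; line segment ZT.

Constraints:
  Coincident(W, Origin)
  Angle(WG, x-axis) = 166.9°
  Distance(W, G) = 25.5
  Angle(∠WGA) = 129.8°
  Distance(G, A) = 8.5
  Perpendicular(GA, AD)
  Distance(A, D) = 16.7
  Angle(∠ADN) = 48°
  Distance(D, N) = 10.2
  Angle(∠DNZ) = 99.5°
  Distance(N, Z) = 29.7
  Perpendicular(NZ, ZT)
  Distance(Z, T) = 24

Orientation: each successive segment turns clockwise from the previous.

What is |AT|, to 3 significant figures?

28.7

W is at the origin; WG runs at 166.9° with length 25.5, so G = (-24.8, 5.78). ∠WGA = 129.8° gives GA at 117° from the x-axis; with |GA| = 8.5, A = (-28.7, 13.4). GA is perpendicular to AD, so AD runs at 26.7°; with |AD| = 16.7, D = (-13.7, 20.9). ∠ADN = 48.0° gives DN at -105° from the x-axis; with |DN| = 10.2, N = (-16.4, 11.0). ∠DNZ = 99.5° gives NZ at 174° from the x-axis; with |NZ| = 29.7, Z = (-46.0, 14.0). NZ is perpendicular to ZT, so ZT runs at 84.2°; with |ZT| = 24.0, T = (-43.6, 37.9). Then |AT| = |T − A| = 28.7.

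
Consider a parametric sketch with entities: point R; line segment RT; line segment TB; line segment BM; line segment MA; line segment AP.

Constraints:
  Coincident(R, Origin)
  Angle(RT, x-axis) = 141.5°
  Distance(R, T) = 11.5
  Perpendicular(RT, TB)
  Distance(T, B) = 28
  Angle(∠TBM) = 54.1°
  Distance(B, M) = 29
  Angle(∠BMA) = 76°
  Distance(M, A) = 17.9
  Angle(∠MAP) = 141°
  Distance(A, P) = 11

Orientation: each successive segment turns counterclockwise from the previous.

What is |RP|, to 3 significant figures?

12.7

R is at the origin; RT runs at 141.5° with length 11.5, so T = (-9.00, 7.16). RT ⟂ TB, so TB runs at -128°; with |TB| = 28.0, B = (-26.4, -14.8). ∠TBM = 54.1° gives BM at -2.60° from the x-axis; with |BM| = 29.0, M = (2.54, -16.1). ∠BMA = 76.0° gives MA at 101° from the x-axis; with |MA| = 17.9, A = (-0.998, 1.48). ∠MAP = 141.0° gives AP at 140° from the x-axis; with |AP| = 11.0, P = (-9.47, 8.49). Then |RP| = |P − R| = 12.7.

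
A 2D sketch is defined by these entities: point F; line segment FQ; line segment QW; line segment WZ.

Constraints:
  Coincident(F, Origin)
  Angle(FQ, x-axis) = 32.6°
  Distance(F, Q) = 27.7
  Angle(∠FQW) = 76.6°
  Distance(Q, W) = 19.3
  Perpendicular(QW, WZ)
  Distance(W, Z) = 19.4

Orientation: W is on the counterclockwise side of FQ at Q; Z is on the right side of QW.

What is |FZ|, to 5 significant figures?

48.103

∠FQW = 76.6°, so QW runs at 32.6° + (180° − 76.6°) = 136.00° from the x-axis; with |QW| = 19.3, W = Q + 19.3·(cos 136.00°, sin 136.00°) = (9.4527, 28.331). QW is perpendicular to WZ; with |WZ| = 19.4 on the right of QW, Z = W + 19.4·(0.69466, 0.71934) = (22.929, 42.286). Then |FZ| = |Z − F| = 48.103.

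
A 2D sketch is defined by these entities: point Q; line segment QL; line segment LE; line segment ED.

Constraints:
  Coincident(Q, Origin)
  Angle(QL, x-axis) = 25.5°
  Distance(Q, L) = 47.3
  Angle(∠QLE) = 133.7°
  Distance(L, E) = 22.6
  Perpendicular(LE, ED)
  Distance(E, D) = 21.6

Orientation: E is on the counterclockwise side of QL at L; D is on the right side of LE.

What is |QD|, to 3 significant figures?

78.5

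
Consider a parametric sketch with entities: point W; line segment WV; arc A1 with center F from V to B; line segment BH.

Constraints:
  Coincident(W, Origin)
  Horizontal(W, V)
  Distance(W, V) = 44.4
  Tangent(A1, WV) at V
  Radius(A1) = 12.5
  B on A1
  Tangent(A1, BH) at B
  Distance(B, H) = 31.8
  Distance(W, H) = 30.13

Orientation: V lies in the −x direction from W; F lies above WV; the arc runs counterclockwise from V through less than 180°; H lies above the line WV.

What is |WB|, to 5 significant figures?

35.546

W is at the origin; WV is horizontal with |WV| = 44.4 and V on the −x side, so V = (-44.400, 0.0000). Tangency of A1 to WV means the radius FV is perpendicular to WV, so F = V + (0, 12.5) = (-44.400, 12.500). Since FB ⟂ BH (tangency), |FH| = √(12.5² + 31.8²) = 34.169 regardless of where B sits on A1. So H lies on both circle(W, 30.13) and circle(F, 34.169); the above-WV intersection is H = (-13.444, 26.964). B is the foot of the tangent from H: B = (-35.332, 3.8961).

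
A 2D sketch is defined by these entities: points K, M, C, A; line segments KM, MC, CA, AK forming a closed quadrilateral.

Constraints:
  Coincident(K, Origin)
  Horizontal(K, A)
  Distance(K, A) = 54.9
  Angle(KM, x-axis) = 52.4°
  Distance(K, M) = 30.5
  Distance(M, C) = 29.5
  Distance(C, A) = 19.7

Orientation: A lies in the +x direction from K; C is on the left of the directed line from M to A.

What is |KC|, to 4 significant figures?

50.90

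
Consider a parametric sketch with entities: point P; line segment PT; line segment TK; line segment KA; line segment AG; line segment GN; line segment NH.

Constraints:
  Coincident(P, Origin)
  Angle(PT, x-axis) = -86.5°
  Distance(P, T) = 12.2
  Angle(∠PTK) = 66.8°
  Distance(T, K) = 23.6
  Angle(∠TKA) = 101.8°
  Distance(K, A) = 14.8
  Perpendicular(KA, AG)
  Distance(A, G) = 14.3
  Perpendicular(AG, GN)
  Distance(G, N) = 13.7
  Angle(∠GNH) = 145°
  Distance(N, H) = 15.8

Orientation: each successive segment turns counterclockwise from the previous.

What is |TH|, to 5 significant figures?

19.192

P is at the origin; PT runs at -86.5° with length 12.2, so T = (0.74479, -12.177). ∠PTK = 66.8° gives TK at 26.700° from the x-axis; with |TK| = 23.6, K = (21.828, -1.5733). ∠TKA = 101.8° gives KA at 104.90° from the x-axis; with |KA| = 14.8, A = (18.023, 12.729). KA is perpendicular to AG, so AG runs at -165.10°; with |AG| = 14.3, G = (4.2036, 9.0521). The perpendicularity gives GN at right angles to AG, so GN runs at -75.100°; with |GN| = 13.7, N = (7.7263, -4.1873). ∠GNH = 145.0° gives NH at -40.100° from the x-axis; with |NH| = 15.8, H = (19.812, -14.364). Then |TH| = |H − T| = 19.192.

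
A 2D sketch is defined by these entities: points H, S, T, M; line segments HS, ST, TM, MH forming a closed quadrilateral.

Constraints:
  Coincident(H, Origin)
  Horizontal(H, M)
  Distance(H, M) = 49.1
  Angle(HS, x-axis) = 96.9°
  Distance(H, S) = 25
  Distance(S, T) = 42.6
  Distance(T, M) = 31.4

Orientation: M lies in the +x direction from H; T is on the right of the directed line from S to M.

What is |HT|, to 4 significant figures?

22.71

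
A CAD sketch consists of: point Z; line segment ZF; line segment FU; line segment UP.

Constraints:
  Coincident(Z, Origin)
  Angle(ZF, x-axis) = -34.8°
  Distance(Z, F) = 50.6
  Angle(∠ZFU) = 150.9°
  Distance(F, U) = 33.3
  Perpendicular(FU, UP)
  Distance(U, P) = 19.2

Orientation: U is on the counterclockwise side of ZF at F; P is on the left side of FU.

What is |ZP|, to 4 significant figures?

77.70

Z is at the origin; ZF runs at -34.8° with length 50.6, so F = 50.6·(cos -34.8°, sin -34.8°) = (41.55, -28.88). ∠ZFU = 150.9°, so FU runs at -34.8° + (180° − 150.9°) = -5.700° from the x-axis; with |FU| = 33.3, U = F + 33.3·(cos -5.700°, sin -5.700°) = (74.69, -32.19). The perpendicularity gives UP at right angles to FU; with |UP| = 19.2 on the left of FU, P = U + 19.2·(0.09932, 0.9951) = (76.59, -13.08). Then |ZP| = |P − Z| = 77.70.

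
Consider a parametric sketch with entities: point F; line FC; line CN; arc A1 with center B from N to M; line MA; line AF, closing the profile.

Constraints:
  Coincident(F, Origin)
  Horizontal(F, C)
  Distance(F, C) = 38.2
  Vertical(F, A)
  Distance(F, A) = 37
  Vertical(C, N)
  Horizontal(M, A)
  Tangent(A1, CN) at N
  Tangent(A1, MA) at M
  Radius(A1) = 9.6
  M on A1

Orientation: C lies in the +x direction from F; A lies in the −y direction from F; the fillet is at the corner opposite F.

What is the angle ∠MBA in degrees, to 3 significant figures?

71.4°

F is at the origin; FC is horizontal with |FC| = 38.2 and C on the +x side, so C = (38.2, 0.00). F and A share the same x with |FA| = 37.0 and A on the −y side, so A = (0.00, -37.0). The virtual corner opposite F is at (38.2, -37.0). The tangent condition forces BN to be normal to CN and A1 meets MA tangentially, so BM is at right angles to MA, with radius 9.6, so the center B sits 9.6 in from both sides at B = (28.6, -27.4). That places the tangent points at N = (38.2, -27.4) on CN and M = (28.6, -37.0) on MA. Then cos ∠MBA = BM·BA / (|BM||BA|), giving 71.4°.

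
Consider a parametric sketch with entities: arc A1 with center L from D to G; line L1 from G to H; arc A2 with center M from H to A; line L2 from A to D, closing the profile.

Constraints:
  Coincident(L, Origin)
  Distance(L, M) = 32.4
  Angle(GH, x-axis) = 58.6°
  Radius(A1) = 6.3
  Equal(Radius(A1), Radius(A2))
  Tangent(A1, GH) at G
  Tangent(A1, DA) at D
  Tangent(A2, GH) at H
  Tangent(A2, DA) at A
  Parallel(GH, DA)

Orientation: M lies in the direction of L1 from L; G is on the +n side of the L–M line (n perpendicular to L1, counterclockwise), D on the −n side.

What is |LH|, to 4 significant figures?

33.01

The slot axis is L1's direction at 58.6°, so u = (cos 58.6°, sin 58.6°) = (0.5210, 0.8536) and n = (−sin 58.6°, cos 58.6°) = (-0.8536, 0.5210). L is at the origin and M lies 32.4 along u from L, so M = 32.4·u = (16.88, 27.66). Tangency of A1 to both parallel lines with radius 6.3 puts G and D at L ± 6.3·n: G = (-5.377, 3.282), D = (5.377, -3.282). Equal radii place H and A the same way about M: H = M + 6.3·n = (11.50, 30.94), A = M − 6.3·n = (22.26, 24.37). Then |LH| = |H − L| = 33.01.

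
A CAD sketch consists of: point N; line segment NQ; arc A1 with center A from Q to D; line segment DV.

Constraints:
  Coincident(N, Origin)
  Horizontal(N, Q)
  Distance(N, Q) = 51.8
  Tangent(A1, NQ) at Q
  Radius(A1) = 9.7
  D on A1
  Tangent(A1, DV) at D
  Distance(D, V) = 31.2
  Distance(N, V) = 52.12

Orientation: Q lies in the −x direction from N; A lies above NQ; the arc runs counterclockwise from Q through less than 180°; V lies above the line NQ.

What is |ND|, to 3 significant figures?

43.0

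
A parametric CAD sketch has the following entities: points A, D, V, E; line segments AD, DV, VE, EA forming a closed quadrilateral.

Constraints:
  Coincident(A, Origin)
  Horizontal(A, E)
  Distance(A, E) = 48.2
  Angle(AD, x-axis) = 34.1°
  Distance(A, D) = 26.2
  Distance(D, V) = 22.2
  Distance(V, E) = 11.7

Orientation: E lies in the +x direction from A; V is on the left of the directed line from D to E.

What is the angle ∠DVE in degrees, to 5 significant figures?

123.74°

A is at the origin; AE is horizontal with |AE| = 48.2 and E in +x, so E = (48.2, 0). AD runs at 34.1° with |AD| = 26.2, so D = (21.695, 14.689). V is determined by |DV| = 22.2 and |VE| = 11.7 together: it lies at the intersection of circle(D, 22.2) and circle(E, 11.7). With |DE| = 30.303, the foot of the radical line on DE is 21.025 from D and the perpendicular offset is √(22.2² − 21.025²) = 7.1277. Taking the left-of-DE solution: V = (43.540, 10.732).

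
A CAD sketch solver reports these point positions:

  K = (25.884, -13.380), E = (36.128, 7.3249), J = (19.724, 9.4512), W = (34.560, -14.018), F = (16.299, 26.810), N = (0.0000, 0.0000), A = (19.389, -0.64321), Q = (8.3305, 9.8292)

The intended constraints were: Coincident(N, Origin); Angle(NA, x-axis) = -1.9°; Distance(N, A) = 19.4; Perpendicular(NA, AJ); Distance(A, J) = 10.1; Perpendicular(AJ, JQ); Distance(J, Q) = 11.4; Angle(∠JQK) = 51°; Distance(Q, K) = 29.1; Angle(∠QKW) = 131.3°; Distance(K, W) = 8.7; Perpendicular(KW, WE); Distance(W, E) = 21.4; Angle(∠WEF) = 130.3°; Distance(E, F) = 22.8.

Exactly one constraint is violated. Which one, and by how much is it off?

Distance(E, F) = 22.8 — off by 5.00.

N = (0.00, 0.00) ✓; NA at -1.900° ✓; |NA| = 19.40 ✓; ∠(NA, AJ) = 90.00° ✓; |AJ| = 10.10 ✓; ∠(AJ, JQ) = 90.00° ✓; |JQ| = 11.40 ✓; ∠JQK = 51.00° ✓; |QK| = 29.10 ✓; ∠QKW = 131.3° ✓; |KW| = 8.699 ✓; ∠(KW, WE) = 90.00° ✓; |WE| = 21.40 ✓; ∠WEF = 130.3° ✓; |EF| = 27.80 ✗.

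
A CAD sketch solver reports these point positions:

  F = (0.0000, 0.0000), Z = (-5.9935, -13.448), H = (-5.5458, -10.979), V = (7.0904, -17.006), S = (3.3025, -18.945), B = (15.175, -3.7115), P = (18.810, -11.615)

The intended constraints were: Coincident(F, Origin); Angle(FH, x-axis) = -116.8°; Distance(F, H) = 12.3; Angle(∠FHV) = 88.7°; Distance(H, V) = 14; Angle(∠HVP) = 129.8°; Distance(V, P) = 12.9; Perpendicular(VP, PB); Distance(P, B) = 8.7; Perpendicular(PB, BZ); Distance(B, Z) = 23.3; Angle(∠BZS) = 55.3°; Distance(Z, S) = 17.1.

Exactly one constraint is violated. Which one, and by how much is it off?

Distance(Z, S) = 17.1 — off by 6.30.

F = (0.00, 0.00) ✓; FH at -116.8° ✓; |FH| = 12.30 ✓; ∠FHV = 88.70° ✓; |HV| = 14.00 ✓; ∠HVP = 129.8° ✓; |VP| = 12.90 ✓; ∠(VP, PB) = 90.00° ✓; |PB| = 8.699 ✓; ∠(PB, BZ) = 90.00° ✓; |BZ| = 23.30 ✓; ∠BZS = 55.30° ✓; |ZS| = 10.80 ✗.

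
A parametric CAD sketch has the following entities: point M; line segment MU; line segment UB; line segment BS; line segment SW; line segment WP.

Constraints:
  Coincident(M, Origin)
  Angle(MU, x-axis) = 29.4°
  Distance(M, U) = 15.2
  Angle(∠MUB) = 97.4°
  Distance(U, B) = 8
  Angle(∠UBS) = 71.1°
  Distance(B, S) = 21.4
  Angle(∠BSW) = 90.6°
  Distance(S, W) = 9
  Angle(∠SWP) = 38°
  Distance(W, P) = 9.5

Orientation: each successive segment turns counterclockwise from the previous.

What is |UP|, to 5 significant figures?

14.293

M is at the origin; MU runs at 29.4° with length 15.2, so U = (13.242, 7.4617). ∠MUB = 97.4° gives UB at 112.00° from the x-axis; with |UB| = 8.0, B = (10.246, 14.879). ∠UBS = 71.1° gives BS at -139.10° from the x-axis; with |BS| = 21.4, S = (-5.9297, 0.86775). ∠BSW = 90.6° gives SW at -49.700° from the x-axis; with |SW| = 9.0, W = (-0.10856, -5.9963). ∠SWP = 38.0° gives WP at 92.300° from the x-axis; with |WP| = 9.5, P = (-0.48981, 3.4961). Then |UP| = |P − U| = 14.293.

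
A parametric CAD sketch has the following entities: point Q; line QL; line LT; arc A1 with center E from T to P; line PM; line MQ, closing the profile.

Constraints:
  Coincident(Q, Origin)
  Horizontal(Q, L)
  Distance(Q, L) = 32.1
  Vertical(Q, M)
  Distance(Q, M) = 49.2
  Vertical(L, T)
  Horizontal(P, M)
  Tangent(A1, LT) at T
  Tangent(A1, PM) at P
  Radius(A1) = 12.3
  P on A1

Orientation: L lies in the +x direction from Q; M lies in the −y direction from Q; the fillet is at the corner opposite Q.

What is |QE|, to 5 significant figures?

41.877

Q and M share the same x with |QM| = 49.2 and M on the −y side, so M = (0.0000, -49.200). The virtual corner opposite Q is at (32.100, -49.200). Tangency of A1 to LT means the radius ET is perpendicular to LT and tangency of A1 to PM means the radius EP is perpendicular to PM, with radius 12.3, so the center E sits 12.3 in from both sides at E = (19.800, -36.900). Then |QE| = |E − Q| = 41.877.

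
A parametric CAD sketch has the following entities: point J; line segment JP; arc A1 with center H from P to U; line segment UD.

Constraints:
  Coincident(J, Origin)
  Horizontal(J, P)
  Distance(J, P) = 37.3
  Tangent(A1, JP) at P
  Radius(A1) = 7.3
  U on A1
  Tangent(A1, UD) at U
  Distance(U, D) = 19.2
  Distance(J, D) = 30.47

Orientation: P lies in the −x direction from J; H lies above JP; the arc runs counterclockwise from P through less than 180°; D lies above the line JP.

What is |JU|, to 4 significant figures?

31.06

Checks: |JP| = 37.30 ✓; |HU| = 7.300 ✓; ∠(HU, UD) = 90.00° ✓; |UD| = 19.20 ✓; |JD| = 30.47 ✓.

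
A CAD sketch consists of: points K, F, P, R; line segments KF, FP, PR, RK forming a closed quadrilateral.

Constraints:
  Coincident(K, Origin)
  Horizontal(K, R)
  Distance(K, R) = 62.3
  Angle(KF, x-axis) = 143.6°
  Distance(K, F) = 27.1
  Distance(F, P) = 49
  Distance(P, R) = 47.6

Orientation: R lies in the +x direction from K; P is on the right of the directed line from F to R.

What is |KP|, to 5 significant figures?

21.922

Checks: |FP| = 49.00 ✓; |PR| = 47.60 ✓.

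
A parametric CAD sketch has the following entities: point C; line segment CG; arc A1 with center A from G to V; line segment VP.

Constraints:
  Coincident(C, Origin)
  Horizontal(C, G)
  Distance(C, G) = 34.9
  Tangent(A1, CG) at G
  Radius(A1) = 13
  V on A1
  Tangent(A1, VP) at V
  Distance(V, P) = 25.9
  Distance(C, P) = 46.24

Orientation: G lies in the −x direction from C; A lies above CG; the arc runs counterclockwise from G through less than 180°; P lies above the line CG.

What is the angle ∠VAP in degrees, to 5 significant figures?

63.347°

Checks: |AV| = 13.00 ✓; ∠(AV, VP) = 90.00° ✓; |VP| = 25.90 ✓; |CP| = 46.24 ✓.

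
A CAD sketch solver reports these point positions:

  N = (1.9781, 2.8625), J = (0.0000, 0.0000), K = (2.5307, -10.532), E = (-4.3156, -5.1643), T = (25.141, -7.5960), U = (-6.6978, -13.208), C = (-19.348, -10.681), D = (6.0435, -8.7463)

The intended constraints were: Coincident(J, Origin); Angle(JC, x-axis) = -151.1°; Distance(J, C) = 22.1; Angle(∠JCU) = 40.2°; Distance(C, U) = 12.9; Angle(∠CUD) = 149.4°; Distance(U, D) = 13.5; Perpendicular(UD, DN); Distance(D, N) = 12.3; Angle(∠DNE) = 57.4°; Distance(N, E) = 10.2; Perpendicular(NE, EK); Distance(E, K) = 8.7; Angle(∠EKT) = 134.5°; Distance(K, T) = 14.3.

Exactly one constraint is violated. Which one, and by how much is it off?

Distance(K, T) = 14.3 — off by 8.50.

J = (0.00, 0.00) ✓; JC at -151.1° ✓; |JC| = 22.10 ✓; ∠JCU = 40.20° ✓; |CU| = 12.90 ✓; ∠CUD = 149.4° ✓; |UD| = 13.50 ✓; ∠(UD, DN) = 90.00° ✓; |DN| = 12.30 ✓; ∠DNE = 57.40° ✓; |NE| = 10.20 ✓; ∠(NE, EK) = 90.00° ✓; |EK| = 8.700 ✓; ∠EKT = 134.5° ✓; |KT| = 22.80 ✗.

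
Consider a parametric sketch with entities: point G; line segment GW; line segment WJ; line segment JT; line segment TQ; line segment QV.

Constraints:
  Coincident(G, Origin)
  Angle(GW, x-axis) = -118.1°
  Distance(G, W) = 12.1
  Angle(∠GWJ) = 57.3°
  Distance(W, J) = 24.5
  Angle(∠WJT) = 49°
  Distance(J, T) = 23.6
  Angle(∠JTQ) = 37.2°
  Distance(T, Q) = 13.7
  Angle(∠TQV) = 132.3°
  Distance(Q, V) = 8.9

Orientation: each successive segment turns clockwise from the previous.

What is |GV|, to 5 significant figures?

15.534

∠JTQ = 37.2° gives TQ at -154.60° from the x-axis; with |TQ| = 13.7, Q = (-6.9262, 0.010338). ∠TQV = 132.3° gives QV at 157.70° from the x-axis; with |QV| = 8.9, V = (-15.161, 3.3875). Then |GV| = |V − G| = 15.534.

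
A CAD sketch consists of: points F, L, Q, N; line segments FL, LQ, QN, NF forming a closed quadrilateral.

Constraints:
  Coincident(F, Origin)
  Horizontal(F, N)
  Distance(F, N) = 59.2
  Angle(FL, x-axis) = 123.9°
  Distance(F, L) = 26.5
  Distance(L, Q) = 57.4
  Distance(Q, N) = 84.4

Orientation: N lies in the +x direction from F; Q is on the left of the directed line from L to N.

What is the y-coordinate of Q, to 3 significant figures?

71.5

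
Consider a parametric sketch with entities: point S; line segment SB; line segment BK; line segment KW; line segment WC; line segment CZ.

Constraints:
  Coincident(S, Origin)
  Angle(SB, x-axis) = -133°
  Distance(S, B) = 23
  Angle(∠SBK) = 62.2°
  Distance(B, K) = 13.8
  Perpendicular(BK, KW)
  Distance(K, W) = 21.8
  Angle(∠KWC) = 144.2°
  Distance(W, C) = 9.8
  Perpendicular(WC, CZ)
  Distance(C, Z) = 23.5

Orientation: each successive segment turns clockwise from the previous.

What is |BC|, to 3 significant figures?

30.8

S is at the origin; SB runs at -133.0° with length 23.0, so B = (-15.7, -16.8). ∠SBK = 62.2° gives BK at 109° from the x-axis; with |BK| = 13.8, K = (-20.2, -3.79). BK is perpendicular to KW, so KW runs at 19.2°; with |KW| = 21.8, W = (0.363, 3.38). ∠KWC = 144.2° gives WC at -16.6° from the x-axis; with |WC| = 9.8, C = (9.75, 0.581). Then |BC| = |C − B| = 30.8.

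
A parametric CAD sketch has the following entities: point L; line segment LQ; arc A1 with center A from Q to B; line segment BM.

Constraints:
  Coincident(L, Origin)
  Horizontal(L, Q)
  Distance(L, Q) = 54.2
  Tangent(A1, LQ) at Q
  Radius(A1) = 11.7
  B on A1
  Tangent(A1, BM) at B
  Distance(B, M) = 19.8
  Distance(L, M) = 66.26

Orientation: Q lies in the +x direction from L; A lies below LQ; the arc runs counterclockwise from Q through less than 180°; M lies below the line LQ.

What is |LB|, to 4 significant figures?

48.50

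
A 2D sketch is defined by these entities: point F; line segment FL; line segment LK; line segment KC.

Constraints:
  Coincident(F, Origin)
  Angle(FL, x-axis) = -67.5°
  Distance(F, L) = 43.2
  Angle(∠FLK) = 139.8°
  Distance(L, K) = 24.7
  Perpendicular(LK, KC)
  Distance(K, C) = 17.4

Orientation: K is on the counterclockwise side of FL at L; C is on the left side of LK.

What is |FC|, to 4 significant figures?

58.64

F is at the origin; FL runs at -67.5° with length 43.2, so L = 43.2·(cos -67.5°, sin -67.5°) = (16.53, -39.91). ∠FLK = 139.8°, so LK runs at -67.5° + (180° − 139.8°) = -27.30° from the x-axis; with |LK| = 24.7, K = L + 24.7·(cos -27.30°, sin -27.30°) = (38.48, -51.24). The perpendicularity gives KC at right angles to LK; with |KC| = 17.4 on the left of LK, C = K + 17.4·(0.4586, 0.8886) = (46.46, -35.78). Then |FC| = |C − F| = 58.64.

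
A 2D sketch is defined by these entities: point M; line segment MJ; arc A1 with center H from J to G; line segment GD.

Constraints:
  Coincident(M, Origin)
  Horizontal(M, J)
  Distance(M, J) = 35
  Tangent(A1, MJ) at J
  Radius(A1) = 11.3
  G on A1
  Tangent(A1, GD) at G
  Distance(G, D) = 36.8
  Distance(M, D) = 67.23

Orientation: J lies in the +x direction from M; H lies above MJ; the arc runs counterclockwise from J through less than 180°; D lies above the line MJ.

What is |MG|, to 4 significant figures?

47.58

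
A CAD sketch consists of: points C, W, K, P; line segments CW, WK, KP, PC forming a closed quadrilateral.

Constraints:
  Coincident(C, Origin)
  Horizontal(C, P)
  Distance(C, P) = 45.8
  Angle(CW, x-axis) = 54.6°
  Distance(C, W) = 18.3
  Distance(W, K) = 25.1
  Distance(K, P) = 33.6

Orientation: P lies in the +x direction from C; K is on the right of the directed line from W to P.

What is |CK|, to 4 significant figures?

16.97

Checks: |WK| = 25.10 ✓; |KP| = 33.60 ✓.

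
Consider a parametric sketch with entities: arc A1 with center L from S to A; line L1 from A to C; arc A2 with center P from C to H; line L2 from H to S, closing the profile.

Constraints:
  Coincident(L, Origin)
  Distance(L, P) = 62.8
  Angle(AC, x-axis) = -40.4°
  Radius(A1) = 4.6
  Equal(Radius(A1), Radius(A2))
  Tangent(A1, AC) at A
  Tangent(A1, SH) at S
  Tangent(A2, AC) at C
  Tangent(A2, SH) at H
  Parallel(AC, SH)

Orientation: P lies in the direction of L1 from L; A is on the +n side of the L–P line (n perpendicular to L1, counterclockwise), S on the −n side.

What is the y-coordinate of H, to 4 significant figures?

-44.21

The slot axis is L1's direction at -40.4°, so u = (cos -40.4°, sin -40.4°) = (0.7615, -0.6481) and n = (−sin -40.4°, cos -40.4°) = (0.6481, 0.7615). L is at the origin and P lies 62.8 along u from L, so P = 62.8·u = (47.82, -40.70). Tangency of A1 to both parallel lines with radius 4.6 puts A and S at L ± 4.6·n: A = (2.981, 3.503), S = (-2.981, -3.503). Equal radii place C and H the same way about P: C = P + 4.6·n = (50.81, -37.20), H = P − 4.6·n = (44.84, -44.21). So H.y = -44.21.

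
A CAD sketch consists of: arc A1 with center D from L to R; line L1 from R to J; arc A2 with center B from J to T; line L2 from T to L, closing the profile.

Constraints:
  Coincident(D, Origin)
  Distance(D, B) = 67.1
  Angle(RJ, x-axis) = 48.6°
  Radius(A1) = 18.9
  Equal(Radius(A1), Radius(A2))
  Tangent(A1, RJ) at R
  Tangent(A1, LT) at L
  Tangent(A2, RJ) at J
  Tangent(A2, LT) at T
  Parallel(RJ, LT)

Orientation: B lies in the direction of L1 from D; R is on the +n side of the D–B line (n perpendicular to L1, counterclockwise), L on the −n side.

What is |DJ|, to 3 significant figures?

69.7

The slot axis is L1's direction at 48.6°, so u = (cos 48.6°, sin 48.6°) = (0.661, 0.750) and n = (−sin 48.6°, cos 48.6°) = (-0.750, 0.661). D is at the origin and B lies 67.1 along u from D, so B = 67.1·u = (44.4, 50.3). Tangency of A1 to both parallel lines with radius 18.9 puts R and L at D ± 18.9·n: R = (-14.2, 12.5), L = (14.2, -12.5). Equal radii place J and T the same way about B: J = B + 18.9·n = (30.2, 62.8), T = B − 18.9·n = (58.6, 37.8). Then |DJ| = |J − D| = 69.7.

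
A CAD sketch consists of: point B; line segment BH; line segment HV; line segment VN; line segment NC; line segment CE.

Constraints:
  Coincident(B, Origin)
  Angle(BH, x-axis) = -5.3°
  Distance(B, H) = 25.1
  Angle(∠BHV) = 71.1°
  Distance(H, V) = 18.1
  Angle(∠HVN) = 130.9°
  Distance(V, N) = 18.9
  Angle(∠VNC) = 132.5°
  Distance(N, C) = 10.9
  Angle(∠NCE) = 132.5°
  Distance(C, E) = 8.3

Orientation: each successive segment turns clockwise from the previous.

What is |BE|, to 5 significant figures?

15.662

B is at the origin; BH runs at -5.3° with length 25.1, so H = (24.993, -2.3185). ∠BHV = 71.1° gives HV at -114.20° from the x-axis; with |HV| = 18.1, V = (17.573, -18.828). ∠HVN = 130.9° gives VN at -163.30° from the x-axis; with |VN| = 18.9, N = (-0.52976, -24.259). ∠VNC = 132.5° gives NC at 149.20° from the x-axis; with |NC| = 10.9, C = (-9.8924, -18.678). ∠NCE = 132.5° gives CE at 101.70° from the x-axis; with |CE| = 8.3, E = (-11.576, -10.550). Then |BE| = |E − B| = 15.662.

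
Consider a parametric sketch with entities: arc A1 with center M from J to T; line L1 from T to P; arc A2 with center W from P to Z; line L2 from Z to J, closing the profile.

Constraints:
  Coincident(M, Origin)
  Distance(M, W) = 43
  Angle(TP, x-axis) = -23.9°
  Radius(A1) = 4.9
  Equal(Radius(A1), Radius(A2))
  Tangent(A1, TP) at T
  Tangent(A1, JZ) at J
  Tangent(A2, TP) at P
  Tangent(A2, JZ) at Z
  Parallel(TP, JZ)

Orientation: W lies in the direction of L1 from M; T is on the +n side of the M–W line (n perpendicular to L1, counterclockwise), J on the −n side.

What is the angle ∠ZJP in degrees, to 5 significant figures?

12.839°

Tangency of A1 to both parallel lines with radius 4.9 puts T and J at M ± 4.9·n: T = (1.9852, 4.4798), J = (-1.9852, -4.4798). Equal radii place P and Z the same way about W: P = W + 4.9·n = (41.298, -12.941), Z = W − 4.9·n = (37.328, -21.901). Then cos ∠ZJP = JZ·JP / (|JZ||JP|), giving 12.839°.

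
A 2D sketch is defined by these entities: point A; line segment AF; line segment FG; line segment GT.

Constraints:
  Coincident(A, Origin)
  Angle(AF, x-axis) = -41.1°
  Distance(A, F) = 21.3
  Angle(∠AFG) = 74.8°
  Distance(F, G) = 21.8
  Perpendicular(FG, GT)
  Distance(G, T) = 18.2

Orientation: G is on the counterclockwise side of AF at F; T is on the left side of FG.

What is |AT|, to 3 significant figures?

16.4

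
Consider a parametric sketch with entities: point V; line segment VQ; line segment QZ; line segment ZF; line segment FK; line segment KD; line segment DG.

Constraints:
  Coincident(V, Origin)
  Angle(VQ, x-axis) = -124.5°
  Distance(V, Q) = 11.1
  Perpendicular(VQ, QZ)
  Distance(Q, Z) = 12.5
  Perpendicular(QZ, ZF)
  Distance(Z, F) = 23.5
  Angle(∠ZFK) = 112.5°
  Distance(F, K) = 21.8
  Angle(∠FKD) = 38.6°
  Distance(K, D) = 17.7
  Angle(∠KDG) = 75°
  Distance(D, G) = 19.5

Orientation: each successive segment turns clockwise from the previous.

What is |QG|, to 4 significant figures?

33.41

V is at the origin; VQ runs at -124.5° with length 11.1, so Q = (-6.287, -9.148). VQ ⟂ QZ, so QZ runs at 145.5°; with |QZ| = 12.5, Z = (-16.59, -2.068). QZ ⟂ ZF, so ZF runs at 55.50°; with |ZF| = 23.5, F = (-3.278, 17.30). ∠ZFK = 112.5° gives FK at -12.00° from the x-axis; with |FK| = 21.8, K = (18.05, 12.77). ∠FKD = 38.6° gives KD at -153.4° from the x-axis; with |KD| = 17.7, D = (2.219, 4.841). ∠KDG = 75.0° gives DG at 101.6° from the x-axis; with |DG| = 19.5, G = (-1.702, 23.94). Then |QG| = |G − Q| = 33.41.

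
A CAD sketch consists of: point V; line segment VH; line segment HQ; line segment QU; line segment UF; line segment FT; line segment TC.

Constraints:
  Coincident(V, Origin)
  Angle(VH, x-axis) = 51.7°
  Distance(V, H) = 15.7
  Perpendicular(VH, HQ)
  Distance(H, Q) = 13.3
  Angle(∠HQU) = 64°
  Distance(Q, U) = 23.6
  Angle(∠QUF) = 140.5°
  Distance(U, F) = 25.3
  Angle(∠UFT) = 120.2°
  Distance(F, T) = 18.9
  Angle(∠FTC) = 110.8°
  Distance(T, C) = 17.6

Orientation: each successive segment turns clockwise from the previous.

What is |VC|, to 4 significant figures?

33.31

∠UFT = 120.2° gives FT at 106.4° from the x-axis; with |FT| = 18.9, T = (-31.00, 18.01). ∠FTC = 110.8° gives TC at 37.20° from the x-axis; with |TC| = 17.6, C = (-16.98, 28.65). Then |VC| = |C − V| = 33.31.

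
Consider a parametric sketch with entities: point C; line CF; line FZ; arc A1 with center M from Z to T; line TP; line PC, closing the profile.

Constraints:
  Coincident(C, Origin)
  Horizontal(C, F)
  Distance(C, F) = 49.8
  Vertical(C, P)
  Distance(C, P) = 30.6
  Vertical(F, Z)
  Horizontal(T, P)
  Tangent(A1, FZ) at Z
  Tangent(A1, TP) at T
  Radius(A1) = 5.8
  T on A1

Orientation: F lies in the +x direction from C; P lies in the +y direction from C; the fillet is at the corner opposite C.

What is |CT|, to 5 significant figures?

53.594

C is at the origin; C and F share the same y with |CF| = 49.8 and F on the +x side, so F = (49.800, 0.0000). CP is vertical with |CP| = 30.6 and P on the +y side, so P = (0.0000, 30.600). The virtual corner opposite C is at (49.800, 30.600). Tangency of A1 to FZ means the radius MZ is perpendicular to FZ and tangency of A1 to TP means the radius MT is perpendicular to TP, with radius 5.8, so the center M sits 5.8 in from both sides at M = (44.000, 24.800). That places the tangent points at Z = (49.800, 24.800) on FZ and T = (44.000, 30.600) on TP. Then |CT| = |T − C| = 53.594.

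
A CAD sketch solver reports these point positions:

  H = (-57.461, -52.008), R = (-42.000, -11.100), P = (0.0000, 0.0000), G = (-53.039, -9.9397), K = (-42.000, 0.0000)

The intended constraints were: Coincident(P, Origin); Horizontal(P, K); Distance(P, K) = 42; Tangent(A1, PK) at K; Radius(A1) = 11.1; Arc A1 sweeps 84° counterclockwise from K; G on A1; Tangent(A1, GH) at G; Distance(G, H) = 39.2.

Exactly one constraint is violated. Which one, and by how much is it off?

Distance(G, H) = 39.2 — off by 3.10.

P = (0.00, 0.00) ✓; P.y = 0.00, K.y = 0.00 ✓; |PK| = 42.00 ✓; ∠(RK, KP) = 90.00° ✓; |RK| = 11.10 ✓; bearing(R→G) − bearing(R→K) = 84.00° ✓; |RG| = 11.10 ✓; ∠(RG, GH) = 90.00° ✓; |GH| = 42.30 ✗.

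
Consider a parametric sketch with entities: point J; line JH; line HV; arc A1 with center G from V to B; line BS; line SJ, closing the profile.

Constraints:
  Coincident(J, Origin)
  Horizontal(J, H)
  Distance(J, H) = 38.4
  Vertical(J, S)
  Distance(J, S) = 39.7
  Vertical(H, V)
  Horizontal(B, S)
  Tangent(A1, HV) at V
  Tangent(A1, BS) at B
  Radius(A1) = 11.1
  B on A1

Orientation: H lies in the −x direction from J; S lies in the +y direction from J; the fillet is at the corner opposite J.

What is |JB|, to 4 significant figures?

48.18

J is at the origin; JH is horizontal with |JH| = 38.4 and H on the −x side, so H = (-38.40, 0.000). JS is vertical with |JS| = 39.7 and S on the +y side, so S = (0.000, 39.70). The virtual corner opposite J is at (-38.40, 39.70). Tangency of A1 to HV means the radius GV is perpendicular to HV and A1 meets BS tangentially, so GB is at right angles to BS, with radius 11.1, so the center G sits 11.1 in from both sides at G = (-27.30, 28.60). That places the tangent points at V = (-38.40, 28.60) on HV and B = (-27.30, 39.70) on BS. Then |JB| = |B − J| = 48.18.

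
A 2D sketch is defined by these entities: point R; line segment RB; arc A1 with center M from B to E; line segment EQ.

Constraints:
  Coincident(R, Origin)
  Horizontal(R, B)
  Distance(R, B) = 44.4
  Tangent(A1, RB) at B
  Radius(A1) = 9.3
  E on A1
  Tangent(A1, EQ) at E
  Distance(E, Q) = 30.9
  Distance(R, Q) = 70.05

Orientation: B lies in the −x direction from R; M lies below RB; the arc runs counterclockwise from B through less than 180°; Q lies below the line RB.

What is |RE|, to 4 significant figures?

54.13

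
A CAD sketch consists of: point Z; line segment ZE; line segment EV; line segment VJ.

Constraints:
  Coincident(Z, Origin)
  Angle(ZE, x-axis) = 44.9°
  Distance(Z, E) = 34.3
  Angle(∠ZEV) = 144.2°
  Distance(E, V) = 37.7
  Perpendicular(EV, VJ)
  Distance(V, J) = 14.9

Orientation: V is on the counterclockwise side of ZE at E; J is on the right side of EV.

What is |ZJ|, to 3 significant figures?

74.3

Z is at the origin; ZE runs at 44.9° with length 34.3, so E = 34.3·(cos 44.9°, sin 44.9°) = (24.3, 24.2). ∠ZEV = 144.2°, so EV runs at 44.9° + (180° − 144.2°) = 80.7° from the x-axis; with |EV| = 37.7, V = E + 37.7·(cos 80.7°, sin 80.7°) = (30.4, 61.4). The perpendicularity gives VJ at right angles to EV; with |VJ| = 14.9 on the right of EV, J = V + 14.9·(0.987, -0.162) = (45.1, 59.0). Then |ZJ| = |J − Z| = 74.3.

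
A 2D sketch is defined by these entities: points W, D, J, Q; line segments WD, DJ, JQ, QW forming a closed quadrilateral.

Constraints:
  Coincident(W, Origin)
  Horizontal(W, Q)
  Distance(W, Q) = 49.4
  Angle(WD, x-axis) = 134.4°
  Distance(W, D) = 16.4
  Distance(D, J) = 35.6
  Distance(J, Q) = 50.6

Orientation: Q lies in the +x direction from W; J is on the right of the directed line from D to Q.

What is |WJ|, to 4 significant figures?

20.95

W is at the origin; WQ is horizontal with |WQ| = 49.4 and Q in +x, so Q = (49.4, 0). WD runs at 134.4° with |WD| = 16.4, so D = (-11.47, 11.72). J is determined by |DJ| = 35.6 and |JQ| = 50.6 together: it lies at the intersection of circle(D, 35.6) and circle(Q, 50.6). With |DQ| = 61.99, the foot of the radical line on DQ is 20.57 from D and the perpendicular offset is √(35.6² − 20.57²) = 29.06. Taking the right-of-DQ solution: J = (3.230, -20.70).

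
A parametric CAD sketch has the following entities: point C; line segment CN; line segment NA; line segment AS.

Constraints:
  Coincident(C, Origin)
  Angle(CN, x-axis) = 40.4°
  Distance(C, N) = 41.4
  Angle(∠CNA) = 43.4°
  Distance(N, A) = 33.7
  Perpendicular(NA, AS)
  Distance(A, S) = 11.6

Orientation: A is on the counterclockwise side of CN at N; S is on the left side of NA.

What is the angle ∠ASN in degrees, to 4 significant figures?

71.01°

C is at the origin; CN runs at 40.4° with length 41.4, so N = 41.4·(cos 40.4°, sin 40.4°) = (31.53, 26.83). ∠CNA = 43.4°, so NA runs at 40.4° + (180° − 43.4°) = 177.0° from the x-axis; with |NA| = 33.7, A = N + 33.7·(cos 177.0°, sin 177.0°) = (-2.126, 28.60). NA ⟂ AS; with |AS| = 11.6 on the left of NA, S = A + 11.6·(-0.05234, -0.9986) = (-2.733, 17.01). Then cos ∠ASN = SA·SN / (|SA||SN|), giving 71.01°.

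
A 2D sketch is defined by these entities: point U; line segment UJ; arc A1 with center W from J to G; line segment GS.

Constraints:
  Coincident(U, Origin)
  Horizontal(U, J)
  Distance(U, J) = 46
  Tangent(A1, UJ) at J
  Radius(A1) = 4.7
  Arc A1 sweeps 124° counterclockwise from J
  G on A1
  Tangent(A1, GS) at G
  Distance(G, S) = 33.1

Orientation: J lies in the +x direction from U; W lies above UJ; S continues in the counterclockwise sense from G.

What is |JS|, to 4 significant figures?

37.72

U is at the origin; UJ is horizontal with |UJ| = 46.0 and J on the +x side, so J = (46.00, 0.000). Tangency of A1 to UJ means the radius WJ is perpendicular to UJ, so W = J + (0, 4.7) = (46.00, 4.700). On A1, J sits at bearing -90° from W; a 124° counterclockwise sweep puts G at bearing 34°, so G = W + 4.7·(cos 34°, sin 34°) = (49.90, 7.328). Tangency of A1 to GS means the radius WG is perpendicular to GS, so GS runs along (−sin 34°, cos 34°); with |GS| = 33.1, S = (31.39, 34.77). Then |JS| = |S − J| = 37.72.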